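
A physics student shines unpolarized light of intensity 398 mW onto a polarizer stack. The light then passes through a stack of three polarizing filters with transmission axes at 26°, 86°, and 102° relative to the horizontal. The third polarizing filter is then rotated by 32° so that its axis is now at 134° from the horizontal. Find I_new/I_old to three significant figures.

Before rotation:
Unpolarized light through the first polarizer → I₁ = ½ I₀, now polarized at 26°.
I₂ = I₁ cos²(86° − 26°) = 0.5 I₀ · cos²(60°) = 0.125 I₀.
I₃ = I₂ cos²(102° − 86°) = 0.125 I₀ · cos²(16°) = 0.1155 I₀.
After rotation:
Unpolarized light through the first polarizer → I₁ = ½ I₀, now polarized at 26°.
I₂ = I₁ cos²(86° − 26°) = 0.5 I₀ · cos²(60°) = 0.125 I₀.
I₃ = I₂ cos²(134° − 86°) = 0.125 I₀ · cos²(48°) = 0.05597 I₀.
Ratio = 0.05597 / 0.1155 = 0.4845.

I_new/I_old ≈ 0.485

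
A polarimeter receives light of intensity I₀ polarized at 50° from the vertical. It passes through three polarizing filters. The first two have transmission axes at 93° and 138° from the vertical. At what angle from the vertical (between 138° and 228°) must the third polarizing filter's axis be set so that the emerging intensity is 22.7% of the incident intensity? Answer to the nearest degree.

θ ≈ 161°

I₁ = I₀ cos²(93° − 50°) = I₀ cos²(43°) = 0.5349 I₀.
I₂ = I₁ cos²(138° − 93°) = 0.5349 I₀ · cos²(45°) = 0.2674 I₀.
Need I₃/I₀ = 0.227, so cos²(θ − 138°) = 0.227 / 0.2674 = 0.8488.
θ − 138° = arccos(√0.8488) = 22.9°, giving θ ≈ 138 + 22.9 = 160.9°.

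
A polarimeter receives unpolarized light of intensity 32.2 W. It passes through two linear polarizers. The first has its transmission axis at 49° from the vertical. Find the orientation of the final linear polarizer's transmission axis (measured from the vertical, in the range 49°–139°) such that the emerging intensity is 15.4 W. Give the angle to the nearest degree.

θ ≈ 61°

Unpolarized light through the first polarizer → I₁ = ½ I₀, now polarized at 49°.
Target fraction: 15.4 / 32.2 W = 0.4783 of I₀.
Need I₂/I₀ = 0.4783, so cos²(θ − 49°) = 0.4783 / 0.5 = 0.9565.
θ − 49° = arccos(√0.9565) = 12.0°, giving θ ≈ 49 + 12.0 = 61.0°.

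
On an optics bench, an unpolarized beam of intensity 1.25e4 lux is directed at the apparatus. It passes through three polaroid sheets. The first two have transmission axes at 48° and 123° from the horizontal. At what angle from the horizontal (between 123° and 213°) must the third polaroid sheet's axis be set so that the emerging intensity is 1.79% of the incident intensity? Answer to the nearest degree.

Unpolarized light through the first polarizer → I₁ = ½ I₀, now polarized at 48°.
I₂ = I₁ cos²(123° − 48°) = 0.5 I₀ · cos²(75°) = 0.03349 I₀.
Need I₃/I₀ = 0.0179, so cos²(θ − 123°) = 0.0179 / 0.03349 = 0.5344.
θ − 123° = arccos(√0.5344) = 43.0°, giving θ ≈ 123 + 43.0 = 166.0°.

θ ≈ 166°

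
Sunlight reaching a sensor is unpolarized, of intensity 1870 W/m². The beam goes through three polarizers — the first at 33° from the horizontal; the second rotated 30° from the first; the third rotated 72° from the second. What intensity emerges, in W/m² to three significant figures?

I ≈ 67.0 W/m²

Unpolarized light through the first polarizer → I₁ = 1870 W/m²/2 = 935 W/m², polarized at 33°.
I₂ = I₁ · cos²(30°) = 935 · 0.75 = 701.3 W/m².
I₃ = I₂ · cos²(72°) = 701.3 · 0.09549 = 66.96 W/m².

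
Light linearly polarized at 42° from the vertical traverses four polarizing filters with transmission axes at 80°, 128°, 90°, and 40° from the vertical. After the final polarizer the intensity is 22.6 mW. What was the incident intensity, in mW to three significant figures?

I₀ ≈ 317 mW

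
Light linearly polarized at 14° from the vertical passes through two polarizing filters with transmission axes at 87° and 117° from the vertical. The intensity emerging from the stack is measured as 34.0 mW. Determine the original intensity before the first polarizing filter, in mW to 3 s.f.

I₀ ≈ 530 mW

By Malus's law, I₁ = I₀ cos²(87° − 14°) = I₀ cos²(73°) = 0.08548 I₀.
I₂ = I₁ cos²(117° − 87°) = 0.08548 I₀ · cos²(30°) = 0.06411 I₀.
So 34.0 mW = 0.06411 I₀, giving I₀ = 34.0/0.06411 = 530.3 mW.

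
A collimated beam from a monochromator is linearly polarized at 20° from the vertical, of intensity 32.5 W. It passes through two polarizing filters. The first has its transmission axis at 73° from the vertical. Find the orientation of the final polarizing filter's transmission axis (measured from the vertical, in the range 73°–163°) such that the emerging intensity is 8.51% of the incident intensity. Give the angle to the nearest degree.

I₁ = I₀ cos²(73° − 20°) = I₀ cos²(53°) = 0.3622 I₀.
Need I₂/I₀ = 0.0851, so cos²(θ − 73°) = 0.0851 / 0.3622 = 0.235.
θ − 73° = arccos(√0.235) = 61.0°, giving θ ≈ 73 + 61.0 = 134.0°.

θ ≈ 134°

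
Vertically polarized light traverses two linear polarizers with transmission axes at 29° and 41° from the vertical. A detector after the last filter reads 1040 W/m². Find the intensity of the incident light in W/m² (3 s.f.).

I₁ = I₀ cos²(29° − 0°) = I₀ cos²(29°) = 0.765 I₀.
I₂ = I₁ cos²(41° − 29°) = 0.765 I₀ · cos²(12°) = 0.7319 I₀.
So 1040 W/m² = 0.7319 I₀, giving I₀ = 1040/0.7319 = 1421 W/m².

I₀ ≈ 1420 W/m²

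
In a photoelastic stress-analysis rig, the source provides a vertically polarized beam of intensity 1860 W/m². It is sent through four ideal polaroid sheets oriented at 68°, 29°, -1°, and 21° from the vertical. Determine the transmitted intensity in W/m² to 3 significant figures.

I₁ = 1860 W/m² · cos²(68°) = 261 W/m².
I₂ = I₁ · cos²(39°) = 261 · 0.604 = 157.6 W/m².
I₃ = I₂ · cos²(30°) = 157.6 · 0.75 = 118.2 W/m².
I₄ = I₃ · cos²(22°) = 118.2 · 0.8597 = 101.6 W/m².

I ≈ 102 W/m²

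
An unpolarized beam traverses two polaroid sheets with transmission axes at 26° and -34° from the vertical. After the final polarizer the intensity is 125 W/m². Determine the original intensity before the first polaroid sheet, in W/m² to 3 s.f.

I₀ ≈ 1000 W/m²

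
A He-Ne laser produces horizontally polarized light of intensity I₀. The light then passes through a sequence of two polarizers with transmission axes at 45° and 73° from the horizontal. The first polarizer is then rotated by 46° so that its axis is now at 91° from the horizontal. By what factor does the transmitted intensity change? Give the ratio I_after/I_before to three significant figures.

I_new/I_old ≈ 0.000707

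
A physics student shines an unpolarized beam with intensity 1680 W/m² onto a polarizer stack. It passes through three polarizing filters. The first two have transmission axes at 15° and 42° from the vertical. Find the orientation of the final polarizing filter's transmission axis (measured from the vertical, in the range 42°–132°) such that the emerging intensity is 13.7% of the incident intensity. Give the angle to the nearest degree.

θ ≈ 96°

Unpolarized light through the first polarizer → I₁ = ½ I₀, now polarized at 15°.
I₂ = I₁ cos²(42° − 15°) = 0.5 I₀ · cos²(27°) = 0.3969 I₀.
Need I₃/I₀ = 0.137, so cos²(θ − 42°) = 0.137 / 0.3969 = 0.3451.
θ − 42° = arccos(√0.3451) = 54.0°, giving θ ≈ 42 + 54.0 = 96.0°.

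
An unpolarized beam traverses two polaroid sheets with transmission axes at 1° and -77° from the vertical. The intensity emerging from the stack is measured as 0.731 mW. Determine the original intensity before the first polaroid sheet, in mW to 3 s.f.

I₀ ≈ 33.8 mW

Unpolarized light through the first polarizer → I₁ = ½ I₀, now polarized at 1°.
I₂ = I₁ cos²(-77° − 1°) = 0.5 I₀ · cos²(78°) = 0.02161 I₀.
So 0.731 mW = 0.02161 I₀, giving I₀ = 0.731/0.02161 = 33.82 mW.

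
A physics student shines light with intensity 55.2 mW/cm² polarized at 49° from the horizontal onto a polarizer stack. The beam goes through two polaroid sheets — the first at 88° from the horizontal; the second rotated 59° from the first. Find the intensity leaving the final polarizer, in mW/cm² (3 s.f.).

I₁ = 55.2 mW/cm² · cos²(39°) = 33.34 mW/cm².
I₂ = I₁ · cos²(59°) = 33.34 · 0.2653 = 8.843 mW/cm².

I ≈ 8.84 mW/cm²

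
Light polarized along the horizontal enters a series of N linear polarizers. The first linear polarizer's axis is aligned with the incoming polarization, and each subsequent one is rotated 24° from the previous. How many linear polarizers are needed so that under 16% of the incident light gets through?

N = 12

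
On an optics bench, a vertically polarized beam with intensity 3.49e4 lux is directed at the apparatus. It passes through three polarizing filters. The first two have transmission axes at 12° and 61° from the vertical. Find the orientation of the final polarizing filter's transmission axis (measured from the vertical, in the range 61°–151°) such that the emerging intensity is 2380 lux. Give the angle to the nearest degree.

θ ≈ 127°

By Malus's law, I₁ = I₀ cos²(12° − 0°) = I₀ cos²(12°) = 0.9568 I₀.
I₂ = I₁ cos²(61° − 12°) = 0.9568 I₀ · cos²(49°) = 0.4118 I₀.
Target fraction: 2380 / 3.49e4 lux = 0.06819 of I₀.
Need I₃/I₀ = 0.06819, so cos²(θ − 61°) = 0.06819 / 0.4118 = 0.1656.
θ − 61° = arccos(√0.1656) = 66.0°, giving θ ≈ 61 + 66.0 = 127.0°.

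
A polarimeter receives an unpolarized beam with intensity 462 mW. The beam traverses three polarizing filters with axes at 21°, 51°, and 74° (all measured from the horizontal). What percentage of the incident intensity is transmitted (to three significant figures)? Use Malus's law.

Unpolarized light through the first polarizer → I₁ = 462 mW/2 = 231 mW, polarized at 21°.
I₂ = I₁ · cos²(30°) = 231 · 0.75 = 173.3 mW.
I₃ = I₂ · cos²(23°) = 173.3 · 0.8473 = 146.8 mW.
That is 31.77% of the incident intensity.

≈ 31.8%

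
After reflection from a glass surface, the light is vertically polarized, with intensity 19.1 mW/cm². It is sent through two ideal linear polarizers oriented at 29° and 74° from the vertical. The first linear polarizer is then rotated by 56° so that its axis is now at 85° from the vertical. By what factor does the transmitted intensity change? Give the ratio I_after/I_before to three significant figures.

I_new/I_old ≈ 0.0191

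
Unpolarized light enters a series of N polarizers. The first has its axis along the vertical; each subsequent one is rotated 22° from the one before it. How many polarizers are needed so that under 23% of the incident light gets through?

First polarizer halves the unpolarized light: factor 1/2.
Each further stage multiplies by cos²(22°) = 0.8597.
After N polarizers: T = 0.5·0.8597^(N−1). Require T < 0.23 ⇒ N−1 > ln(0.23/0.5)/ln(0.8597) = 5.14, so N−1 ≥ 6 and N = 7.
Check: N=7 gives T = 0.2018 < 0.23; N=6 gives T = 0.2348.

N = 7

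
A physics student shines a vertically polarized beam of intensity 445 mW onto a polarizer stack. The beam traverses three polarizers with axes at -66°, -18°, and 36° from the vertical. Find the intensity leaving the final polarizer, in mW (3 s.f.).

I ≈ 11.4 mW

I₁ = 445 mW · cos²(66°) = 73.62 mW.
I₂ = I₁ · cos²(48°) = 73.62 · 0.4477 = 32.96 mW.
I₃ = I₂ · cos²(54°) = 32.96 · 0.3455 = 11.39 mW.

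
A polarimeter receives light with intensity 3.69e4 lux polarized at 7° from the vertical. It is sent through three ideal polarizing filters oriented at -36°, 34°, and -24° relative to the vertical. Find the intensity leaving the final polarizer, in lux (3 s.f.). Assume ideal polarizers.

I₁ = 3.69e4 lux · cos²(43°) = 1.974e+04 lux.
I₂ = I₁ · cos²(70°) = 1.974e+04 · 0.117 = 2309 lux.
I₃ = I₂ · cos²(58°) = 2309 · 0.2808 = 648.3 lux.

I ≈ 648 lux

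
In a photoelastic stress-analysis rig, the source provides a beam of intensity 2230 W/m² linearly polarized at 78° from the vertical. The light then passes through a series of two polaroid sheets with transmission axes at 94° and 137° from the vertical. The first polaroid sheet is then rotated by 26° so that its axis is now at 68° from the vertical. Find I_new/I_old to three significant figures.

I_new/I_old ≈ 0.252

Before rotation:
I₁ = I₀ cos²(94° − 78°) = I₀ cos²(16°) = 0.924 I₀.
I₂ = I₁ cos²(137° − 94°) = 0.924 I₀ · cos²(43°) = 0.4942 I₀.
After rotation:
I₁ = I₀ cos²(68° − 78°) = I₀ cos²(10°) = 0.9698 I₀.
I₂ = I₁ cos²(137° − 68°) = 0.9698 I₀ · cos²(69°) = 0.1246 I₀.
Ratio = 0.1246 / 0.4942 = 0.252.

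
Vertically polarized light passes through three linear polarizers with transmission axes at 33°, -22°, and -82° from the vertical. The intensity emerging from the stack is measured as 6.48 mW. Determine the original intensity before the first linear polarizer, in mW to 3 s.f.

I₀ ≈ 112 mW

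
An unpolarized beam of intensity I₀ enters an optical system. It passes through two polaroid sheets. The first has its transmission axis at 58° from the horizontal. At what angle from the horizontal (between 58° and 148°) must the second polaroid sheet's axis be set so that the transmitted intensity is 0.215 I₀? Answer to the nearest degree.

Unpolarized light through the first polarizer → I₁ = ½ I₀, now polarized at 58°.
Need I₂/I₀ = 0.215, so cos²(θ − 58°) = 0.215 / 0.5 = 0.43.
θ − 58° = arccos(√0.43) = 49.0°, giving θ ≈ 58 + 49.0 = 107.0°.

θ ≈ 107°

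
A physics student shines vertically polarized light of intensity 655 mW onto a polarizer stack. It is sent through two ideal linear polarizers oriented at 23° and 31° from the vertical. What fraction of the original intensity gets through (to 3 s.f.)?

I/I₀ ≈ 0.831

By Malus's law, I₁ = 655 mW · cos²(23°) = 555 mW.
I₂ = I₁ · cos²(8°) = 555 · 0.9806 = 544.3 mW.
Transmitted fraction = 0.8309.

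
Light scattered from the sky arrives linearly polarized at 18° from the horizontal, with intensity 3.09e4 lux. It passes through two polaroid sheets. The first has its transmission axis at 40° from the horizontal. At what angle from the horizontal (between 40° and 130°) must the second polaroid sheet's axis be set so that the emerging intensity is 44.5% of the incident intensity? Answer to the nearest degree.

θ ≈ 84°

I₁ = I₀ cos²(40° − 18°) = I₀ cos²(22°) = 0.8597 I₀.
Need I₂/I₀ = 0.445, so cos²(θ − 40°) = 0.445 / 0.8597 = 0.5176.
θ − 40° = arccos(√0.5176) = 44.0°, giving θ ≈ 40 + 44.0 = 84.0°.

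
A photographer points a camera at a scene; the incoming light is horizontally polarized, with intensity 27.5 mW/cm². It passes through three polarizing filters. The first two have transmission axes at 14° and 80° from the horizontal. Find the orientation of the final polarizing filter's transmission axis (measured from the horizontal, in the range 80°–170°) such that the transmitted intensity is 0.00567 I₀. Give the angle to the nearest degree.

I₁ = I₀ cos²(14° − 0°) = I₀ cos²(14°) = 0.9415 I₀.
I₂ = I₁ cos²(80° − 14°) = 0.9415 I₀ · cos²(66°) = 0.1558 I₀.
Need I₃/I₀ = 0.00567, so cos²(θ − 80°) = 0.00567 / 0.1558 = 0.0364.
θ − 80° = arccos(√0.0364) = 79.0°, giving θ ≈ 80 + 79.0 = 159.0°.

θ ≈ 159°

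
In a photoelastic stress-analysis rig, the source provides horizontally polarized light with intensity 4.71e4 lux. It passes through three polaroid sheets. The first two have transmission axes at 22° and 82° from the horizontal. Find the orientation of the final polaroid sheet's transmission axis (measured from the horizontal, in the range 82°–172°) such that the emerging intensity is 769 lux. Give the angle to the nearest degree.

I₁ = I₀ cos²(22° − 0°) = I₀ cos²(22°) = 0.8597 I₀.
I₂ = I₁ cos²(82° − 22°) = 0.8597 I₀ · cos²(60°) = 0.2149 I₀.
Target fraction: 769 / 4.71e4 lux = 0.01633 of I₀.
Need I₃/I₀ = 0.01633, so cos²(θ − 82°) = 0.01633 / 0.2149 = 0.07597.
θ − 82° = arccos(√0.07597) = 74.0°, giving θ ≈ 82 + 74.0 = 156.0°.

θ ≈ 156°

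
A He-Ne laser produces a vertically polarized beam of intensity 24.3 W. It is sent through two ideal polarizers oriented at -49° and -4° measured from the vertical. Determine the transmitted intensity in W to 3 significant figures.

I ≈ 5.23 W

I₁ = 24.3 W · cos²(49°) = 10.46 W.
I₂ = I₁ · cos²(45°) = 10.46 · 0.5 = 5.23 W.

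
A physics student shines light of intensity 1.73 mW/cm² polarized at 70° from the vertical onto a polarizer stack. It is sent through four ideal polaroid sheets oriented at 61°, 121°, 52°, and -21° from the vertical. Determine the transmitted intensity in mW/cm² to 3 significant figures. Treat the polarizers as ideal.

I₁ = 1.73 mW/cm² · cos²(9°) = 1.688 mW/cm².
I₂ = I₁ · cos²(60°) = 1.688 · 0.25 = 0.4219 mW/cm².
I₃ = I₂ · cos²(69°) = 0.4219 · 0.1284 = 0.05419 mW/cm².
I₄ = I₃ · cos²(73°) = 0.05419 · 0.08548 = 0.004632 mW/cm².

I ≈ 0.00463 mW/cm²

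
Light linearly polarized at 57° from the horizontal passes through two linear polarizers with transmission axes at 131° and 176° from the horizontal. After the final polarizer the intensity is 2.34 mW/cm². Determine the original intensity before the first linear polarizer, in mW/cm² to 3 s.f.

I₀ ≈ 61.6 mW/cm²

By Malus's law, I₁ = I₀ cos²(131° − 57°) = I₀ cos²(74°) = 0.07598 I₀.
I₂ = I₁ cos²(176° − 131°) = 0.07598 I₀ · cos²(45°) = 0.03799 I₀.
So 2.34 mW/cm² = 0.03799 I₀, giving I₀ = 2.34/0.03799 = 61.6 mW/cm².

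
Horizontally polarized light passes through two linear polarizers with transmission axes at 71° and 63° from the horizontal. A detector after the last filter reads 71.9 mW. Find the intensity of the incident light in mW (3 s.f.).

I₀ ≈ 692 mW

I₁ = I₀ cos²(71° − 0°) = I₀ cos²(71°) = 0.106 I₀.
I₂ = I₁ cos²(63° − 71°) = 0.106 I₀ · cos²(8°) = 0.1039 I₀.
So 71.9 mW = 0.1039 I₀, giving I₀ = 71.9/0.1039 = 691.7 mW.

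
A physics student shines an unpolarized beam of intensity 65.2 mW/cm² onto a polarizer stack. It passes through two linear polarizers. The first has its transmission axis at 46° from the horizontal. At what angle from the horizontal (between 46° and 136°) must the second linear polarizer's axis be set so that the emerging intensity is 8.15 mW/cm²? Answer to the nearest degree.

Unpolarized light through the first polarizer → I₁ = ½ I₀, now polarized at 46°.
Target fraction: 8.15 / 65.2 mW/cm² = 0.125 of I₀.
Need I₂/I₀ = 0.125, so cos²(θ − 46°) = 0.125 / 0.5 = 0.25.
θ − 46° = arccos(√0.25) = 60.0°, giving θ ≈ 46 + 60.0 = 106.0°.

θ ≈ 106°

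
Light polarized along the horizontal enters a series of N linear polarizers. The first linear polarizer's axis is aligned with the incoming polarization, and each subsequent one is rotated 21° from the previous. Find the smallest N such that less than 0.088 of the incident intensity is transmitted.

N = 19

First polarizer is aligned with the polarization: full transmission.
Each further stage multiplies by cos²(21°) = 0.8716.
After N polarizers: T = 0.8716^(N−1). Require T < 0.088 ⇒ N−1 > ln(0.088)/ln(0.8716) = 17.68, so N−1 ≥ 18 and N = 19.
Check: N=19 gives T = 0.08423 < 0.088; N=18 gives T = 0.09664.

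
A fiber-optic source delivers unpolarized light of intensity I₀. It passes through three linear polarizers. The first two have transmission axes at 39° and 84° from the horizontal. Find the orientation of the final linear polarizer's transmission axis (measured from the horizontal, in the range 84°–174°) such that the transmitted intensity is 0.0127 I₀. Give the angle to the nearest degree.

Unpolarized light through the first polarizer → I₁ = ½ I₀, now polarized at 39°.
I₂ = I₁ cos²(84° − 39°) = 0.5 I₀ · cos²(45°) = 0.25 I₀.
Need I₃/I₀ = 0.0127, so cos²(θ − 84°) = 0.0127 / 0.25 = 0.0508.
θ − 84° = arccos(√0.0508) = 77.0°, giving θ ≈ 84 + 77.0 = 161.0°.

θ ≈ 161°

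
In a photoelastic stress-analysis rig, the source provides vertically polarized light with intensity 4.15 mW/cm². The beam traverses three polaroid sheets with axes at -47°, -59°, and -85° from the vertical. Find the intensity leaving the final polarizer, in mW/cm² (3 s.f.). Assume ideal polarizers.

I ≈ 1.49 mW/cm²

I₁ = 4.15 mW/cm² · cos²(47°) = 1.93 mW/cm².
I₂ = I₁ · cos²(12°) = 1.93 · 0.9568 = 1.847 mW/cm².
I₃ = I₂ · cos²(26°) = 1.847 · 0.8078 = 1.492 mW/cm².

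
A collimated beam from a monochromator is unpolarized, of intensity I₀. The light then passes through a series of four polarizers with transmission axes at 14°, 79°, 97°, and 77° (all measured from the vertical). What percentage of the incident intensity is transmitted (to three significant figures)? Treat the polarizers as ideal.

≈ 7.13%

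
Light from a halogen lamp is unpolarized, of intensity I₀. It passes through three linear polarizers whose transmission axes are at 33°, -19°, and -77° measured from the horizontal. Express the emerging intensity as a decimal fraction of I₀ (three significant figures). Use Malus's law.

≈ 0.0532 I₀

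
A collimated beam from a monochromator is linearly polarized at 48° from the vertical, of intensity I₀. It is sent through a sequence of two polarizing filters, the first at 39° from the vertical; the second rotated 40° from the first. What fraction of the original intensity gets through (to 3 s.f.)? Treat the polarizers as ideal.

By Malus's law, I₁ = I₀ cos²(39° − 48°) = I₀ cos²(9°) = 0.9755 I₀.
I₂ = I₁ cos²(40°) = 0.9755 · 0.5868 I₀ = 0.5725 I₀.
Transmitted fraction = 0.5725.

≈ 0.572 I₀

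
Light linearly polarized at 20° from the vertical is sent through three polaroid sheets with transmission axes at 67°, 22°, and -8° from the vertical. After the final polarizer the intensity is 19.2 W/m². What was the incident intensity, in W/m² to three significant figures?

I₀ ≈ 110 W/m²

I₁ = I₀ cos²(67° − 20°) = I₀ cos²(47°) = 0.4651 I₀.
I₂ = I₁ cos²(22° − 67°) = 0.4651 I₀ · cos²(45°) = 0.2326 I₀.
I₃ = I₂ cos²(-8° − 22°) = 0.2326 I₀ · cos²(30°) = 0.1744 I₀.
So 19.2 W/m² = 0.1744 I₀, giving I₀ = 19.2/0.1744 = 110.1 W/m².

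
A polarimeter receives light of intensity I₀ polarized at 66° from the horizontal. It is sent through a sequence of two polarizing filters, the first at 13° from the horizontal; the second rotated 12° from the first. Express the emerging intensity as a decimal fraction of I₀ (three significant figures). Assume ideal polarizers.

≈ 0.347 I₀

I₁ = I₀ cos²(13° − 66°) = I₀ cos²(53°) = 0.3622 I₀.
I₂ = I₁ cos²(12°) = 0.3622 · 0.9568 I₀ = 0.3465 I₀.
Transmitted fraction = 0.3465.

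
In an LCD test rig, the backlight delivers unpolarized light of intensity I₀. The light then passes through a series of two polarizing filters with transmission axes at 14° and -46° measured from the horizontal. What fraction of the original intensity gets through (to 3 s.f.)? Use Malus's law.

≈ 0.125 I₀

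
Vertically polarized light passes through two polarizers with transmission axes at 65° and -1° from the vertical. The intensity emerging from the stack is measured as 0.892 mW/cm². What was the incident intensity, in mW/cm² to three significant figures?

By Malus's law, I₁ = I₀ cos²(65° − 0°) = I₀ cos²(65°) = 0.1786 I₀.
I₂ = I₁ cos²(-1° − 65°) = 0.1786 I₀ · cos²(66°) = 0.02955 I₀.
So 0.892 mW/cm² = 0.02955 I₀, giving I₀ = 0.892/0.02955 = 30.19 mW/cm².

I₀ ≈ 30.2 mW/cm²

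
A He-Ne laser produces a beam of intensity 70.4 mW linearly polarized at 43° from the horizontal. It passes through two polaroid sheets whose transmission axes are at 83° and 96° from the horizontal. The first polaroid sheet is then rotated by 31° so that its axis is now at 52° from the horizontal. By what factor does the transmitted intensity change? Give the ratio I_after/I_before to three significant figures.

I_new/I_old ≈ 0.906

Before rotation:
I₁ = I₀ cos²(83° − 43°) = I₀ cos²(40°) = 0.5868 I₀.
I₂ = I₁ cos²(96° − 83°) = 0.5868 I₀ · cos²(13°) = 0.5571 I₀.
After rotation:
I₁ = I₀ cos²(52° − 43°) = I₀ cos²(9°) = 0.9755 I₀.
I₂ = I₁ cos²(96° − 52°) = 0.9755 I₀ · cos²(44°) = 0.5048 I₀.
Ratio = 0.5048 / 0.5571 = 0.9061.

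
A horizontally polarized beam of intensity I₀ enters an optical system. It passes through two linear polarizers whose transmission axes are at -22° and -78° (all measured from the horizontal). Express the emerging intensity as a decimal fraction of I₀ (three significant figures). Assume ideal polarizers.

≈ 0.269 I₀

By Malus's law, I₁ = I₀ cos²(-22° − 0°) = I₀ cos²(22°) = 0.8597 I₀.
I₂ = I₁ cos²(-78° + 22°) = 0.8597 I₀ · cos²(56°) = 0.2688 I₀.
Transmitted fraction = 0.2688.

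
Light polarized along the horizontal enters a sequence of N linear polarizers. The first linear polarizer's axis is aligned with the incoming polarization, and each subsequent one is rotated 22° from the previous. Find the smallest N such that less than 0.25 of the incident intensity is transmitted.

N = 11

First polarizer is aligned with the polarization: full transmission.
Each further stage multiplies by cos²(22°) = 0.8597.
After N polarizers: T = 0.8597^(N−1). Require T < 0.25 ⇒ N−1 > ln(0.25)/ln(0.8597) = 9.17, so N−1 ≥ 10 and N = 11.
Check: N=11 gives T = 0.2205 < 0.25; N=10 gives T = 0.2564.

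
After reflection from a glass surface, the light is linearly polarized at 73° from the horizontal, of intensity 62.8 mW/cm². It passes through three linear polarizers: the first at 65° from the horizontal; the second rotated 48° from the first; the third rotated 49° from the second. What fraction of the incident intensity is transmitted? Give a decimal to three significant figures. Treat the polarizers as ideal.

By Malus's law, I₁ = 62.8 mW/cm² · cos²(8°) = 61.58 mW/cm².
I₂ = I₁ · cos²(48°) = 61.58 · 0.4477 = 27.57 mW/cm².
I₃ = I₂ · cos²(49°) = 27.57 · 0.4304 = 11.87 mW/cm².
Transmitted fraction = 0.189.

I/I₀ ≈ 0.189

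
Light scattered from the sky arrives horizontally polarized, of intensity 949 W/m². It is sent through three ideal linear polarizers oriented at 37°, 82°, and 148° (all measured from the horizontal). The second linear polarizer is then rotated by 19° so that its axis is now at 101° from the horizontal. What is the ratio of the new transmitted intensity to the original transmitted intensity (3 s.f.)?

Before rotation:
By Malus's law, I₁ = I₀ cos²(37° − 0°) = I₀ cos²(37°) = 0.6378 I₀.
I₂ = I₁ cos²(82° − 37°) = 0.6378 I₀ · cos²(45°) = 0.3189 I₀.
I₃ = I₂ cos²(148° − 82°) = 0.3189 I₀ · cos²(66°) = 0.05276 I₀.
After rotation:
I₁ = I₀ cos²(37° − 0°) = I₀ cos²(37°) = 0.6378 I₀.
I₂ = I₁ cos²(101° − 37°) = 0.6378 I₀ · cos²(64°) = 0.1226 I₀.
I₃ = I₂ cos²(148° − 101°) = 0.1226 I₀ · cos²(47°) = 0.05701 I₀.
Ratio = 0.05701 / 0.05276 = 1.081.

I_new/I_old ≈ 1.08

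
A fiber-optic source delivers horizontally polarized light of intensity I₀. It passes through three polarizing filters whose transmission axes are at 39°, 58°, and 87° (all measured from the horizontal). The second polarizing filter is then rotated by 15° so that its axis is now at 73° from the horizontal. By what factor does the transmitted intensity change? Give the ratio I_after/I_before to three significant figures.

I_new/I_old ≈ 0.946

Before rotation:
I₁ = I₀ cos²(39° − 0°) = I₀ cos²(39°) = 0.604 I₀.
I₂ = I₁ cos²(58° − 39°) = 0.604 I₀ · cos²(19°) = 0.5399 I₀.
I₃ = I₂ cos²(87° − 58°) = 0.5399 I₀ · cos²(29°) = 0.413 I₀.
After rotation:
I₁ = I₀ cos²(39° − 0°) = I₀ cos²(39°) = 0.604 I₀.
I₂ = I₁ cos²(73° − 39°) = 0.604 I₀ · cos²(34°) = 0.4151 I₀.
I₃ = I₂ cos²(87° − 73°) = 0.4151 I₀ · cos²(14°) = 0.3908 I₀.
Ratio = 0.3908 / 0.413 = 0.9462.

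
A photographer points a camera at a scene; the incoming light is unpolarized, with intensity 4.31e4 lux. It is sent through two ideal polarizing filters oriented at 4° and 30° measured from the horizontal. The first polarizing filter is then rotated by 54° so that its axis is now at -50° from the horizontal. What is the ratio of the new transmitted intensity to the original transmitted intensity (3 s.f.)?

I_new/I_old ≈ 0.0373

Before rotation:
Unpolarized light through the first polarizer → I₁ = ½ I₀, now polarized at 4°.
I₂ = I₁ cos²(30° − 4°) = 0.5 I₀ · cos²(26°) = 0.4039 I₀.
After rotation:
Unpolarized light through the first polarizer → I₁ = ½ I₀, now polarized at -50°.
I₂ = I₁ cos²(30° + 50°) = 0.5 I₀ · cos²(80°) = 0.01508 I₀.
Ratio = 0.01508 / 0.4039 = 0.03733.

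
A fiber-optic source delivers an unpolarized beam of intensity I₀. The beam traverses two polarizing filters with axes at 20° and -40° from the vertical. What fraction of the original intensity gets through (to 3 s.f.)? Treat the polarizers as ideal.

Unpolarized light through the first polarizer → I₁ = ½ I₀, now polarized at 20°.
I₂ = I₁ cos²(-40° − 20°) = 0.5 I₀ · cos²(60°) = 0.125 I₀.
Transmitted fraction = 0.125.

≈ 0.125 I₀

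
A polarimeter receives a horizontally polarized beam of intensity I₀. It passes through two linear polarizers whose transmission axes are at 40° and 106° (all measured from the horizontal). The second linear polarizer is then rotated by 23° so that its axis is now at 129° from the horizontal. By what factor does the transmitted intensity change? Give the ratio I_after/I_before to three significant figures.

I_new/I_old ≈ 0.00184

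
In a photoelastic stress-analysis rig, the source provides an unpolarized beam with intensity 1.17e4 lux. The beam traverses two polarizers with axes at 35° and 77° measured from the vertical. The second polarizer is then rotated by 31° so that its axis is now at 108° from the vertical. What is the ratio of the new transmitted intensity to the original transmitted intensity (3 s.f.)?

I_new/I_old ≈ 0.155

Before rotation:
Unpolarized light through the first polarizer → I₁ = ½ I₀, now polarized at 35°.
I₂ = I₁ cos²(77° − 35°) = 0.5 I₀ · cos²(42°) = 0.2761 I₀.
After rotation:
Unpolarized light through the first polarizer → I₁ = ½ I₀, now polarized at 35°.
I₂ = I₁ cos²(108° − 35°) = 0.5 I₀ · cos²(73°) = 0.04274 I₀.
Ratio = 0.04274 / 0.2761 = 0.1548.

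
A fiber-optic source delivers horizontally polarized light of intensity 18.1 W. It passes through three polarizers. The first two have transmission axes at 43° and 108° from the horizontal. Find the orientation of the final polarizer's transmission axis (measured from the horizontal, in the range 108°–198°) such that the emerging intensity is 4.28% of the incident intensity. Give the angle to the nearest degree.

I₁ = I₀ cos²(43° − 0°) = I₀ cos²(43°) = 0.5349 I₀.
I₂ = I₁ cos²(108° − 43°) = 0.5349 I₀ · cos²(65°) = 0.09553 I₀.
Need I₃/I₀ = 0.0428, so cos²(θ − 108°) = 0.0428 / 0.09553 = 0.448.
θ − 108° = arccos(√0.448) = 48.0°, giving θ ≈ 108 + 48.0 = 156.0°.

θ ≈ 156°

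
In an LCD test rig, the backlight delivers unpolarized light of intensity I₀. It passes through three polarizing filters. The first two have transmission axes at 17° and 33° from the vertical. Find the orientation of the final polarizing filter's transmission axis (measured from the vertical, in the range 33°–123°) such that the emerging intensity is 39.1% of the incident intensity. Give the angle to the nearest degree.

Unpolarized light through the first polarizer → I₁ = ½ I₀, now polarized at 17°.
I₂ = I₁ cos²(33° − 17°) = 0.5 I₀ · cos²(16°) = 0.462 I₀.
Need I₃/I₀ = 0.391, so cos²(θ − 33°) = 0.391 / 0.462 = 0.8463.
θ − 33° = arccos(√0.8463) = 23.1°, giving θ ≈ 33 + 23.1 = 56.1°.

θ ≈ 56°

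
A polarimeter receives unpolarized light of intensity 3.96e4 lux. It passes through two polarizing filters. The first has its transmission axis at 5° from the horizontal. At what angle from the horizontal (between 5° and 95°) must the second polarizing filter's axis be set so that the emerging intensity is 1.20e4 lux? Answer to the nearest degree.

Unpolarized light through the first polarizer → I₁ = ½ I₀, now polarized at 5°.
Target fraction: 1.20e4 / 3.96e4 lux = 0.303 of I₀.
Need I₂/I₀ = 0.303, so cos²(θ − 5°) = 0.303 / 0.5 = 0.6061.
θ − 5° = arccos(√0.6061) = 38.9°, giving θ ≈ 5 + 38.9 = 43.9°.

θ ≈ 44°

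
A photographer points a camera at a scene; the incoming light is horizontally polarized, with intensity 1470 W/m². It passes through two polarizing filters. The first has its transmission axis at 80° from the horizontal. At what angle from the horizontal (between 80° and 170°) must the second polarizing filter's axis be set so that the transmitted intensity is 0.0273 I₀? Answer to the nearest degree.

By Malus's law, I₁ = I₀ cos²(80° − 0°) = I₀ cos²(80°) = 0.03015 I₀.
Need I₂/I₀ = 0.0273, so cos²(θ − 80°) = 0.0273 / 0.03015 = 0.9054.
θ − 80° = arccos(√0.9054) = 17.9°, giving θ ≈ 80 + 17.9 = 97.9°.

θ ≈ 98°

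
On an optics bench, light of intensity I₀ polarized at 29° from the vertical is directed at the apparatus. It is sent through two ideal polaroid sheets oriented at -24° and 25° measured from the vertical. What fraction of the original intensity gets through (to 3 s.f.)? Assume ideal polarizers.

≈ 0.156 I₀

I₁ = I₀ cos²(-24° − 29°) = I₀ cos²(53°) = 0.3622 I₀.
I₂ = I₁ cos²(25° + 24°) = 0.3622 I₀ · cos²(49°) = 0.1559 I₀.
Transmitted fraction = 0.1559.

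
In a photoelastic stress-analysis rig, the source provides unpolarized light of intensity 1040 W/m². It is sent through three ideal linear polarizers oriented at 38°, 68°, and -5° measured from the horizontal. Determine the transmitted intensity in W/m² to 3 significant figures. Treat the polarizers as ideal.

I ≈ 33.3 W/m²

Unpolarized light through the first polarizer → I₁ = 1040 W/m²/2 = 520 W/m², polarized at 38°.
I₂ = I₁ · cos²(30°) = 520 · 0.75 = 390 W/m².
I₃ = I₂ · cos²(73°) = 390 · 0.08548 = 33.34 W/m².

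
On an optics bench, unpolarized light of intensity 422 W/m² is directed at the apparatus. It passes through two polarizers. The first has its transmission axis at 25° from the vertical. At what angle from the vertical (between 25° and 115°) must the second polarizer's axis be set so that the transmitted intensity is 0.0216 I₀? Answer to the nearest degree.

Unpolarized light through the first polarizer → I₁ = ½ I₀, now polarized at 25°.
Need I₂/I₀ = 0.0216, so cos²(θ − 25°) = 0.0216 / 0.5 = 0.0432.
θ − 25° = arccos(√0.0432) = 78.0°, giving θ ≈ 25 + 78.0 = 103.0°.

θ ≈ 103°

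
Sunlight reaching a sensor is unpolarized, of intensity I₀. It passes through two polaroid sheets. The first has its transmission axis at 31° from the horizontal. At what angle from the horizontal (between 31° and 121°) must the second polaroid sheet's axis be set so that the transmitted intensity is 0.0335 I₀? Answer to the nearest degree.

Unpolarized light through the first polarizer → I₁ = ½ I₀, now polarized at 31°.
Need I₂/I₀ = 0.0335, so cos²(θ − 31°) = 0.0335 / 0.5 = 0.067.
θ − 31° = arccos(√0.067) = 75.0°, giving θ ≈ 31 + 75.0 = 106.0°.

θ ≈ 106°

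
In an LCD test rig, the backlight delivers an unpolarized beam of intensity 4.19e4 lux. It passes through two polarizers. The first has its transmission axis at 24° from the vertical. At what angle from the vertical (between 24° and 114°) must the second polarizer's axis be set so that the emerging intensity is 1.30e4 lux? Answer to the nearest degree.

Unpolarized light through the first polarizer → I₁ = ½ I₀, now polarized at 24°.
Target fraction: 1.30e4 / 4.19e4 lux = 0.3103 of I₀.
Need I₂/I₀ = 0.3103, so cos²(θ − 24°) = 0.3103 / 0.5 = 0.6205.
θ − 24° = arccos(√0.6205) = 38.0°, giving θ ≈ 24 + 38.0 = 62.0°.

θ ≈ 62°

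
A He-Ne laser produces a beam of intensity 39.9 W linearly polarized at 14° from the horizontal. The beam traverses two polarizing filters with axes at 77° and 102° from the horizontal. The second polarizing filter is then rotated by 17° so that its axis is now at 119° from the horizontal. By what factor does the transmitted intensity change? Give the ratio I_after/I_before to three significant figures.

I_new/I_old ≈ 0.672

Before rotation:
By Malus's law, I₁ = I₀ cos²(77° − 14°) = I₀ cos²(63°) = 0.2061 I₀.
I₂ = I₁ cos²(102° − 77°) = 0.2061 I₀ · cos²(25°) = 0.1693 I₀.
After rotation:
I₁ = I₀ cos²(77° − 14°) = I₀ cos²(63°) = 0.2061 I₀.
I₂ = I₁ cos²(119° − 77°) = 0.2061 I₀ · cos²(42°) = 0.1138 I₀.
Ratio = 0.1138 / 0.1693 = 0.6724.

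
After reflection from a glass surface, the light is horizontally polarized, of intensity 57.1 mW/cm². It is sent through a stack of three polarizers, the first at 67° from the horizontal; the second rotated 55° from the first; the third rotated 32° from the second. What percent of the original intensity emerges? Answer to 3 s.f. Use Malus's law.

≈ 3.61%

By Malus's law, I₁ = 57.1 mW/cm² · cos²(67°) = 8.718 mW/cm².
I₂ = I₁ · cos²(55°) = 8.718 · 0.329 = 2.868 mW/cm².
I₃ = I₂ · cos²(32°) = 2.868 · 0.7192 = 2.063 mW/cm².
That is 3.612% of the incident intensity.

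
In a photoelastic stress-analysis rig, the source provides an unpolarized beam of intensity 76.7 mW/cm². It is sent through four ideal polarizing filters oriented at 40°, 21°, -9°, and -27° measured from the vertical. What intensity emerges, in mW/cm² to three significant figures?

I ≈ 23.3 mW/cm²

Unpolarized light through the first polarizer → I₁ = 76.7 mW/cm²/2 = 38.35 mW/cm², polarized at 40°.
I₂ = I₁ · cos²(19°) = 38.35 · 0.894 = 34.29 mW/cm².
I₃ = I₂ · cos²(30°) = 34.29 · 0.75 = 25.71 mW/cm².
I₄ = I₃ · cos²(18°) = 25.71 · 0.9045 = 23.26 mW/cm².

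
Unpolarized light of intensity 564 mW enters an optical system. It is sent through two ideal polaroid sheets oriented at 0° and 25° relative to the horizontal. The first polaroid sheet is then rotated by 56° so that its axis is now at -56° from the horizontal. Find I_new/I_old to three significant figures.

Before rotation:
Unpolarized light through the first polarizer → I₁ = ½ I₀, now polarized at 0°.
I₂ = I₁ cos²(25° − 0°) = 0.5 I₀ · cos²(25°) = 0.4107 I₀.
After rotation:
Unpolarized light through the first polarizer → I₁ = ½ I₀, now polarized at -56°.
I₂ = I₁ cos²(25° + 56°) = 0.5 I₀ · cos²(81°) = 0.01224 I₀.
Ratio = 0.01224 / 0.4107 = 0.02979.

I_new/I_old ≈ 0.0298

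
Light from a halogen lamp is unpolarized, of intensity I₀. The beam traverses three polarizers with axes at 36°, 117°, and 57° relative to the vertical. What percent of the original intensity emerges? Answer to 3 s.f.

Unpolarized light through the first polarizer → I₁ = ½ I₀, now polarized at 36°.
I₂ = I₁ cos²(117° − 36°) = 0.5 I₀ · cos²(81°) = 0.01224 I₀.
I₃ = I₂ cos²(57° − 117°) = 0.01224 I₀ · cos²(60°) = 0.003059 I₀.
That is 0.3059% of the incident intensity.

≈ 0.306%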